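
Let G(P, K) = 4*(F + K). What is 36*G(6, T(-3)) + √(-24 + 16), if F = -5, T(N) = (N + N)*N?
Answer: 1872 + 2*I*√2 ≈ 1872.0 + 2.8284*I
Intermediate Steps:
T(N) = 2*N² (T(N) = (2*N)*N = 2*N²)
G(P, K) = -20 + 4*K (G(P, K) = 4*(-5 + K) = -20 + 4*K)
36*G(6, T(-3)) + √(-24 + 16) = 36*(-20 + 4*(2*(-3)²)) + √(-24 + 16) = 36*(-20 + 4*(2*9)) + √(-8) = 36*(-20 + 4*18) + 2*I*√2 = 36*(-20 + 72) + 2*I*√2 = 36*52 + 2*I*√2 = 1872 + 2*I*√2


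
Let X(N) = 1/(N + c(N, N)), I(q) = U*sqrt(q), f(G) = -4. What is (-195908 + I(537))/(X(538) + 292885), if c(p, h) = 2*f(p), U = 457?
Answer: -103831240/155229051 + 242210*sqrt(537)/155229051 ≈ -0.63273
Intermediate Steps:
I(q) = 457*sqrt(q)
c(p, h) = -8 (c(p, h) = 2*(-4) = -8)
X(N) = 1/(-8 + N) (X(N) = 1/(N - 8) = 1/(-8 + N))
(-195908 + I(537))/(X(538) + 292885) = (-195908 + 457*sqrt(537))/(1/(-8 + 538) + 292885) = (-195908 + 457*sqrt(537))/(1/530 + 292885) = (-195908 + 457*sqrt(537))/(155229051/530) = (-195908 + 457*sqrt(537))*(530/155229051) = -103831240/155229051 + 242210*sqrt(537)/155229051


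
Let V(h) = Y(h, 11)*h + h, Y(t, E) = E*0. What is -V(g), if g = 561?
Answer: -561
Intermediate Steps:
Y(t, E) = 0
V(h) = h (V(h) = 0*h + h = 0 + h = h)
-V(g) = -1*561 = -561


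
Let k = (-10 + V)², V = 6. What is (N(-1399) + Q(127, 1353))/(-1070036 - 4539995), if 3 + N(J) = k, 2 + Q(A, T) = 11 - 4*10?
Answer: 18/5610031 ≈ 3.2085e-6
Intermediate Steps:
k = 16 (k = (-10 + 6)² = (-4)² = 16)
Q(A, T) = -31 (Q(A, T) = -2 + (11 - 4*10) = -2 + (11 - 40) = -2 - 29 = -31)
N(J) = 13 (N(J) = -3 + 16 = 13)
(N(-1399) + Q(127, 1353))/(-1070036 - 4539995) = (13 - 31)/(-1070036 - 4539995) = -18/(-5610031) = -18*(-1/5610031) = 18/5610031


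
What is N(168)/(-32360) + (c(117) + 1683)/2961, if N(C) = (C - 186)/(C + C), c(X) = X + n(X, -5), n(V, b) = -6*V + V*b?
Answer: 2108043/12167360 ≈ 0.17325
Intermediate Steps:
c(X) = -10*X (c(X) = X + X*(-6 - 5) = X + X*(-11) = X - 11*X = -10*X)
N(C) = (-186 + C)/(2*C) (N(C) = (-186 + C)/((2*C)) = (-186 + C)*(1/(2*C)) = (-186 + C)/(2*C))
N(168)/(-32360) + (c(117) + 1683)/2961 = ((½)*(-186 + 168)/168)/(-32360) + (-10*117 + 1683)/2961 = ((½)*(1/168)*(-18))*(-1/32360) + (-1170 + 1683)*(1/2961) = -3/56*(-1/32360) + 513*(1/2961) = 3/1812160 + 57/329 = 2108043/12167360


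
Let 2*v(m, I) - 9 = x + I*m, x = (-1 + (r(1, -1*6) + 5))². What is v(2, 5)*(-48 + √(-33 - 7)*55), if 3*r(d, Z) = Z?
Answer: -552 + 1265*I*√10 ≈ -552.0 + 4000.3*I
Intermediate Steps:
r(d, Z) = Z/3
x = 4 (x = (-1 + ((-1*6)/3 + 5))² = (-1 + ((⅓)*(-6) + 5))² = (-1 + (-2 + 5))² = (-1 + 3)² = 2² = 4)
v(m, I) = 13/2 + I*m/2 (v(m, I) = 9/2 + (4 + I*m)/2 = 9/2 + (2 + I*m/2) = 13/2 + I*m/2)
v(2, 5)*(-48 + √(-33 - 7)*55) = (13/2 + (½)*5*2)*(-48 + √(-33 - 7)*55) = (13/2 + 5)*(-48 + √(-40)*55) = 23*(-48 + (2*I*√10)*55)/2 = 23*(-48 + 110*I*√10)/2 = -552 + 1265*I*√10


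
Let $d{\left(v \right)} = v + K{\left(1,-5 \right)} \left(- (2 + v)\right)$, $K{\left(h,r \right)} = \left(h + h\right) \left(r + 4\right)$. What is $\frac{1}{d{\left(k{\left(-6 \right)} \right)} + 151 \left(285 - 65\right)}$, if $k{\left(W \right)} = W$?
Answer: $\frac{1}{33206} \approx 3.0115 \cdot 10^{-5}$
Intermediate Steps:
$K{\left(h,r \right)} = 2 h \left(4 + r\right)$
$d{\left(v \right)} = 4 + 3 v$ ($d{\left(v \right)} = v + 2 \cdot 1 \left(4 - 5\right) \left(- (2 + v)\right) = v + 2 \cdot 1 \left(-1\right) \left(-2 - v\right) = v - 2 \left(-2 - v\right) = v + \left(4 + 2 v\right) = 4 + 3 v$)
$\frac{1}{d{\left(k{\left(-6 \right)} \right)} + 151 \left(285 - 65\right)} = \frac{1}{\left(4 + 3 \left(-6\right)\right) + 151 \left(285 - 65\right)} = \frac{1}{\left(4 - 18\right) + 151 \cdot 220} = \frac{1}{-14 + 33220} = \frac{1}{33206}$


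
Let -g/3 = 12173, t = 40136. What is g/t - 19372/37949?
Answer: -2163374123/1523121064 ≈ -1.4204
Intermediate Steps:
g = -36519 (g = -3*12173 = -36519)
g/t - 19372/37949 = -36519/40136 - 19372/37949 = -2163374123/1523121064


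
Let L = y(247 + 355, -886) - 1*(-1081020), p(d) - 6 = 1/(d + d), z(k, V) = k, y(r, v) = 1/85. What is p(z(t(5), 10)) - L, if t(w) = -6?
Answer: -1102634377/1020 ≈ -1.0810e+6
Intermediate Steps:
y(r, v) = 1/85
p(d) = 6 + 1/(2*d) (p(d) = 6 + 1/(d + d) = 6 + 1/(2*d))
L = 91886701/85 (L = 1/85 - 1*(-1081020) = 1/85 + 1081020 = 91886701/85 ≈ 1.0810e+6)
p(z(t(5), 10)) - L = (6 + (1/2)/(-6)) - 1*91886701/85 = (6 + (1/2)*(-1/6)) - 91886701/85 = (6 - 1/12) - 91886701/85 = 71/12 - 91886701/85 = -1102634377/1020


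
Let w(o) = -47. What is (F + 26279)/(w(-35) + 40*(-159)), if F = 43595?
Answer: -69874/6407 ≈ -10.906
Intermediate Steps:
(F + 26279)/(w(-35) + 40*(-159)) = (43595 + 26279)/(-47 + 40*(-159)) = 69874/(-47 - 6360) = 69874/(-6407) = 69874*(-1/6407) = -69874/6407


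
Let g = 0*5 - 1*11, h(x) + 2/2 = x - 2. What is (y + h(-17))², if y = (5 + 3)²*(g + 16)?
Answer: 90000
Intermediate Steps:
h(x) = -3 + x (h(x) = -1 + (x - 2) = -1 + (-2 + x) = -3 + x)
g = -11 (g = 0 - 11 = -11)
y = 320 (y = (5 + 3)²*(-11 + 16) = 8²*5 = 64*5 = 320)
(y + h(-17))² = (320 + (-3 - 17))² = (320 - 20)² = 300² = 90000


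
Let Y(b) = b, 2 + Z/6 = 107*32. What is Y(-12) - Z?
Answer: -20544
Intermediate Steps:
Z = 20532 (Z = -12 + 6*(107*32) = -12 + 6*3424 = -12 + 20544 = 20532)
Y(-12) - Z = -12 - 1*20532 = -12 - 20532 = -20544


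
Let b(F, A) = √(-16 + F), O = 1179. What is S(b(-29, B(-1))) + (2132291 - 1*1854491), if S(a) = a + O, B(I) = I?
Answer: 278979 + 3*I*√5 ≈ 2.7898e+5 + 6.7082*I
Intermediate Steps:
S(a) = 1179 + a (S(a) = a + 1179 = 1179 + a)
S(b(-29, B(-1))) + (2132291 - 1*1854491) = (1179 + √(-16 - 29)) + (2132291 - 1*1854491) = (1179 + √(-45)) + (2132291 - 1854491) = (1179 + 3*I*√5) + 277800 = 278979 + 3*I*√5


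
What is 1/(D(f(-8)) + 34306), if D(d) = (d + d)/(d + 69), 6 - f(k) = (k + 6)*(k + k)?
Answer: 43/1475106 ≈ 2.9150e-5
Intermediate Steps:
f(k) = 6 - 2*k*(6 + k) (f(k) = 6 - (k + 6)*(k + k) = 6 - (6 + k)*2*k = 6 - 2*k*(6 + k))
D(d) = 2*d/(69 + d) (D(d) = (2*d)/(69 + d) = 2*d/(69 + d))
1/(D(f(-8)) + 34306) = 1/(2*(6 - 12*(-8) - 2*(-8)²)/(69 + (6 - 12*(-8) - 2*(-8)²)) + 34306) = 1/(2*(6 + 96 - 2*64)/(69 + (6 + 96 - 2*64)) + 34306) = 1/(2*(6 + 96 - 128)/(69 + (6 + 96 - 128)) + 34306) = 1/(2*(-26)/(69 - 26) + 34306) = 1/(2*(-26)/43 + 34306) = 1/(2*(-26)*(1/43) + 34306) = 1/(-52/43 + 34306) = 1/(1475106/43) = 43/1475106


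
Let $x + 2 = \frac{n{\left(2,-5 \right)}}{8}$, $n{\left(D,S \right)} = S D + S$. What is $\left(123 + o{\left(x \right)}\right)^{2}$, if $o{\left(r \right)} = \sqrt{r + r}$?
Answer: $\frac{\left(246 + i \sqrt{31}\right)^{2}}{4} \approx 15121.0 + 684.83 i$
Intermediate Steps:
$n{\left(D,S \right)} = S + D S$ ($n{\left(D,S \right)} = D S + S = S + D S$)
$x = - \frac{31}{8}$ ($x = -2 + \frac{\left(-5\right) \left(1 + 2\right)}{8} = -2 + \left(-5\right) 3 \cdot \frac{1}{8} = -2 - \frac{15}{8} = - \frac{31}{8} \approx -3.875$)
$o{\left(r \right)} = \sqrt{2} \sqrt{r}$ ($o{\left(r \right)} = \sqrt{2 r} = \sqrt{2} \sqrt{r}$)
$\left(123 + o{\left(x \right)}\right)^{2} = \left(123 + \sqrt{2} \sqrt{- \frac{31}{8}}\right)^{2} = \left(123 + \sqrt{2} \frac{i \sqrt{62}}{4}\right)^{2} = \left(123 + \frac{i \sqrt{31}}{2}\right)^{2}$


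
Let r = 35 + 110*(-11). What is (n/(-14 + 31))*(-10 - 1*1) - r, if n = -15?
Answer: 20140/17 ≈ 1184.7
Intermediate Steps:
r = -1175 (r = 35 - 1210 = -1175)
(n/(-14 + 31))*(-10 - 1*1) - r = (-15/(-14 + 31))*(-10 - 1*1) - 1*(-1175) = (-15/17)*(-10 - 1) + 1175 = -15*1/17*(-11) + 1175 = -15/17*(-11) + 1175 = 165/17 + 1175 = 20140/17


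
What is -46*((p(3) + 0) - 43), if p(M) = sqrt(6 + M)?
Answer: 1840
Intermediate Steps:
-46*((p(3) + 0) - 43) = -46*((sqrt(6 + 3) + 0) - 43) = -46*((sqrt(9) + 0) - 43) = -46*((3 + 0) - 43) = -46*(3 - 43) = -46*(-40) = 1840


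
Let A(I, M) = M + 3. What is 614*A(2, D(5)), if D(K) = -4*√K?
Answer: 1842 - 2456*√5 ≈ -3649.8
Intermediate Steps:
A(I, M) = 3 + M
614*A(2, D(5)) = 614*(3 - 4*√5) = 1842 - 2456*√5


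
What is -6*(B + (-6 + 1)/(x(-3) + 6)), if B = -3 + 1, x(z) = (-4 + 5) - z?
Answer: 15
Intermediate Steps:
x(z) = 1 - z
B = -2
-6*(B + (-6 + 1)/(x(-3) + 6)) = -6*(-2 + (-6 + 1)/((1 - 1*(-3)) + 6)) = -6*(-2 - 5/((1 + 3) + 6)) = -6*(-2 - 5/(4 + 6)) = -6*(-2 - 5/10) = -6*(-2 - 5*⅒) = -6*(-2 - ½) = -6*(-5/2) = 15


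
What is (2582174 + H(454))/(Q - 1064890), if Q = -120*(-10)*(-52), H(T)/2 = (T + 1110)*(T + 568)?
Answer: -577899/112729 ≈ -5.1264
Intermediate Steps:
H(T) = 2*(568 + T)*(1110 + T) (H(T) = 2*((T + 1110)*(T + 568)) = 2*((1110 + T)*(568 + T)) = 2*((568 + T)*(1110 + T)) = 2*(568 + T)*(1110 + T))
Q = -62400 (Q = 1200*(-52) = -62400)
(2582174 + H(454))/(Q - 1064890) = (2582174 + (1260960 + 2*454² + 3356*454))/(-62400 - 1064890) = (2582174 + (1260960 + 2*206116 + 1523624))/(-1127290) = (2582174 + (1260960 + 412232 + 1523624))*(-1/1127290) = (2582174 + 3196816)*(-1/1127290) = 5778990*(-1/1127290) = -577899/112729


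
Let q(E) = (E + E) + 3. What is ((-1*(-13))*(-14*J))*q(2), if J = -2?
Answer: 2548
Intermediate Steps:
q(E) = 3 + 2*E (q(E) = 2*E + 3 = 3 + 2*E)
((-1*(-13))*(-14*J))*q(2) = ((-1*(-13))*(-14*(-2)))*(3 + 2*2) = (13*28)*(3 + 4) = 364*7 = 2548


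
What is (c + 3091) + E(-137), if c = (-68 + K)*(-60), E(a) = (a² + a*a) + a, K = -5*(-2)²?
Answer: 45772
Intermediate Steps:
K = -20 (K = -5*4 = -20)
E(a) = a + 2*a² (E(a) = (a² + a²) + a = 2*a² + a = a + 2*a²)
c = 5280 (c = (-68 - 20)*(-60) = -88*(-60) = 5280)
(c + 3091) + E(-137) = (5280 + 3091) - 137*(1 + 2*(-137)) = 8371 - 137*(1 - 274) = 8371 - 137*(-273) = 8371 + 37401 = 45772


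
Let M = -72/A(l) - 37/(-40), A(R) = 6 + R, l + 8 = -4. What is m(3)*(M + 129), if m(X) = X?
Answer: 17031/40 ≈ 425.77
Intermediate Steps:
l = -12 (l = -8 - 4 = -12)
M = 517/40 (M = -72/(6 - 12) - 37/(-40) = -72/(-6) - 37*(-1/40) = -72*(-⅙) + 37/40 = 12 + 37/40 = 517/40 ≈ 12.925)
m(3)*(M + 129) = 3*(517/40 + 129) = 3*(5677/40) = 17031/40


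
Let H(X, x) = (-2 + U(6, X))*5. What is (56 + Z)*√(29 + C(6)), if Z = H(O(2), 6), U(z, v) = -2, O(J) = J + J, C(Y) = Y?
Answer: 36*√35 ≈ 212.98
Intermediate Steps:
O(J) = 2*J
H(X, x) = -20 (H(X, x) = (-2 - 2)*5 = -4*5 = -20)
Z = -20
(56 + Z)*√(29 + C(6)) = (56 - 20)*√(29 + 6) = 36*√35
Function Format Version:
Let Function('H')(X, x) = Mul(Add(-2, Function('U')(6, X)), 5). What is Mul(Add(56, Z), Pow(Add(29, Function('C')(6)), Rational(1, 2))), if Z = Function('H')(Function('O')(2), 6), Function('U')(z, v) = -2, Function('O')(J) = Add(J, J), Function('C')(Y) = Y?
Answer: Mul(36, Pow(35, Rational(1, 2))) ≈ 212.98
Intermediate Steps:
Function('O')(J) = Mul(2, J)
Function('H')(X, x) = -20 (Function('H')(X, x) = Mul(Add(-2, -2), 5) = Mul(-4, 5) = -20)
Z = -20
Mul(Add(56, Z), Pow(Add(29, Function('C')(6)), Rational(1, 2))) = Mul(Add(56, -20), Pow(Add(29, 6), Rational(1, 2))) = Mul(36, Pow(35, Rational(1, 2)))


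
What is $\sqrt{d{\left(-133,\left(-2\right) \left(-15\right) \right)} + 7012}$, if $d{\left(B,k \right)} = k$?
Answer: $\sqrt{7042} \approx 83.917$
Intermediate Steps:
$\sqrt{d{\left(-133,\left(-2\right) \left(-15\right) \right)} + 7012} = \sqrt{\left(-2\right) \left(-15\right) + 7012} = \sqrt{30 + 7012} = \sqrt{7042}$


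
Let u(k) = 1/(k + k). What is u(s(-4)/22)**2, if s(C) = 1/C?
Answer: 1936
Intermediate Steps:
u(k) = 1/(2*k)
u(s(-4)/22)**2 = (1/(2*((1/(-4*22)))))**2 = (1/(2*((-1/4*1/22))))**2 = (1/(2*(-1/88)))**2 = ((1/2)*(-88))**2 = (-44)**2 = 1936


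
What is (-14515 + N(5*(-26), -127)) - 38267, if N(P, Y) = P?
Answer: -52912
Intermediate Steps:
(-14515 + N(5*(-26), -127)) - 38267 = (-14515 + 5*(-26)) - 38267 = (-14515 - 130) - 38267 = -14645 - 38267 = -52912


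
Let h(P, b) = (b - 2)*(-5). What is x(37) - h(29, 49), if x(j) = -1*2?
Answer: 233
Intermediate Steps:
h(P, b) = 10 - 5*b (h(P, b) = (-2 + b)*(-5) = 10 - 5*b)
x(j) = -2
x(37) - h(29, 49) = -2 - (10 - 5*49) = -2 - (10 - 245) = -2 - 1*(-235) = -2 + 235 = 233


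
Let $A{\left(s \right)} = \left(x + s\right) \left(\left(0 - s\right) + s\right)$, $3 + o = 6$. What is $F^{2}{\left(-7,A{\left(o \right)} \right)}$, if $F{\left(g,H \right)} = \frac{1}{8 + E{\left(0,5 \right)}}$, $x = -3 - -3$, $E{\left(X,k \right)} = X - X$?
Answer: $\frac{1}{64} \approx 0.015625$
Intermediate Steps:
$E{\left(X,k \right)} = 0$
$o = 3$ ($o = -3 + 6 = 3$)
$x = 0$ ($x = -3 + 3 = 0$)
$A{\left(s \right)} = 0$ ($A{\left(s \right)} = \left(0 + s\right) \left(\left(0 - s\right) + s\right) = s \left(- s + s\right) = s 0 = 0$)
$F{\left(g,H \right)} = \frac{1}{8}$ ($F{\left(g,H \right)} = \frac{1}{8 + 0} = \frac{1}{8}$)
$F^{2}{\left(-7,A{\left(o \right)} \right)} = \left(\frac{1}{8}\right)^{2} = \frac{1}{64}$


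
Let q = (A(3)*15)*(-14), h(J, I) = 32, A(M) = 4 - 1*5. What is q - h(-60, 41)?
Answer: 178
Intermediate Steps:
A(M) = -1 (A(M) = 4 - 5 = -1)
q = 210 (q = -1*15*(-14) = -15*(-14) = 210)
q - h(-60, 41) = 210 - 1*32 = 210 - 32 = 178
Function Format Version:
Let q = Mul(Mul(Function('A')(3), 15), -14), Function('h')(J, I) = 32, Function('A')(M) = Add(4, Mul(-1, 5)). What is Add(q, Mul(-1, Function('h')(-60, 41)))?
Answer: 178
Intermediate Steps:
Function('A')(M) = -1 (Function('A')(M) = Add(4, -5) = -1)
q = 210 (q = Mul(Mul(-1, 15), -14) = Mul(-15, -14) = 210)
Add(q, Mul(-1, Function('h')(-60, 41))) = Add(210, Mul(-1, 32)) = Add(210, -32) = 178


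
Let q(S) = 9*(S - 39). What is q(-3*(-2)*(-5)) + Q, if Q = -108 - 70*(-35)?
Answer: 1721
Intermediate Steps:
q(S) = -351 + 9*S (q(S) = 9*(-39 + S) = -351 + 9*S)
Q = 2342 (Q = -108 + 2450 = 2342)
q(-3*(-2)*(-5)) + Q = (-351 + 9*(-3*(-2)*(-5))) + 2342 = (-351 + 9*(6*(-5))) + 2342 = (-351 + 9*(-30)) + 2342 = (-351 - 270) + 2342 = -621 + 2342 = 1721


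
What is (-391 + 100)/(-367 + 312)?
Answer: 291/55 ≈ 5.2909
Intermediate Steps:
(-391 + 100)/(-367 + 312) = -291/(-55) = -291*(-1/55) = 291/55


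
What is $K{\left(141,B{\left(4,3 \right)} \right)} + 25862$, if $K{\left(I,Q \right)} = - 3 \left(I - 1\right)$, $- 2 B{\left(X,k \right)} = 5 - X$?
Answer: $25442$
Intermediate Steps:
$B{\left(X,k \right)} = - \frac{5}{2} + \frac{X}{2}$ ($B{\left(X,k \right)} = - \frac{5 - X}{2} = - \frac{5}{2} + \frac{X}{2}$)
$K{\left(I,Q \right)} = 3 - 3 I$ ($K{\left(I,Q \right)} = - 3 \left(-1 + I\right) = 3 - 3 I$)
$K{\left(141,B{\left(4,3 \right)} \right)} + 25862 = \left(3 - 423\right) + 25862 = -420 + 25862 = 25442$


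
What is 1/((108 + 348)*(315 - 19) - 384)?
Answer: 1/134592 ≈ 7.4299e-6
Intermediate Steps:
1/((108 + 348)*(315 - 19) - 384) = 1/(456*296 - 384) = 1/(134976 - 384) = 1/134592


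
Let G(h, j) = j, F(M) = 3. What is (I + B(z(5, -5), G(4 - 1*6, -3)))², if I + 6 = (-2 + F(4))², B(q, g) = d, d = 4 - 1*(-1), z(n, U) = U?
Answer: 0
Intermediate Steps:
d = 5 (d = 4 + 1 = 5)
B(q, g) = 5
I = -5 (I = -6 + (-2 + 3)² = -6 + 1² = -6 + 1 = -5)
(I + B(z(5, -5), G(4 - 1*6, -3)))² = (-5 + 5)² = 0² = 0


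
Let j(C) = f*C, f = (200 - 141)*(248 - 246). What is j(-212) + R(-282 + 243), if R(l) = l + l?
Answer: -25094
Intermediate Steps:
R(l) = 2*l
f = 118 (f = 59*2 = 118)
j(C) = 118*C
j(-212) + R(-282 + 243) = 118*(-212) + 2*(-282 + 243) = -25016 + 2*(-39) = -25016 - 78 = -25094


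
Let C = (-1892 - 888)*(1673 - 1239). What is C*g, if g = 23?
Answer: -27749960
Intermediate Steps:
C = -1206520 (C = -2780*434 = -1206520)
C*g = -1206520*23 = -27749960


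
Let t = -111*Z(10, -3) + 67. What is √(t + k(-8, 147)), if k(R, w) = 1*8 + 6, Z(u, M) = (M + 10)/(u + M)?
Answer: I*√30 ≈ 5.4772*I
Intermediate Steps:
Z(u, M) = (10 + M)/(M + u)
t = -44 (t = -111*(10 - 3)/(-3 + 10) + 67 = -111*7/7 + 67 = -111*1 + 67 = -111 + 67 = -44)
k(R, w) = 14 (k(R, w) = 8 + 6 = 14)
√(t + k(-8, 147)) = √(-44 + 14) = √(-30) = I*√30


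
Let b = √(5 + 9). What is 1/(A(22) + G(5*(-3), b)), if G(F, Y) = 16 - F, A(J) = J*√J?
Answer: -31/9687 + 22*√22/9687 ≈ 0.0074522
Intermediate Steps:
A(J) = J^(3/2)
b = √14 ≈ 3.7417
1/(A(22) + G(5*(-3), b)) = 1/(22^(3/2) + (16 - 5*(-3))) = 1/(22*√22 + (16 - 1*(-15))) = 1/(22*√22 + (16 + 15)) = 1/(22*√22 + 31) = 1/(31 + 22*√22)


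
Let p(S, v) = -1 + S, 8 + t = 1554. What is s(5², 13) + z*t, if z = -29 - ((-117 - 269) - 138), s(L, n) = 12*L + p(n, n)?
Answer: 765582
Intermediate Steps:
t = 1546 (t = -8 + 1554 = 1546)
s(L, n) = -1 + n + 12*L (s(L, n) = 12*L + (-1 + n) = -1 + n + 12*L)
z = 495 (z = -29 - (-386 - 138) = -29 - 1*(-524) = -29 + 524 = 495)
s(5², 13) + z*t = (-1 + 13 + 12*5²) + 495*1546 = (-1 + 13 + 12*25) + 765270 = (-1 + 13 + 300) + 765270 = 312 + 765270 = 765582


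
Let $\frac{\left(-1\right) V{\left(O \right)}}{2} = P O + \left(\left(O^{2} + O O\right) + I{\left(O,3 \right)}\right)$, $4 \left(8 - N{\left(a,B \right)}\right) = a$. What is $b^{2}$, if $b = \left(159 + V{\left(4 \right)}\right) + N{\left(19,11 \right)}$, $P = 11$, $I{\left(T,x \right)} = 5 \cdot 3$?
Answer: $\frac{6241}{16} \approx 390.06$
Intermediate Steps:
$I{\left(T,x \right)} = 15$
$N{\left(a,B \right)} = 8 - \frac{a}{4}$
$V{\left(O \right)} = -30 - 22 O - 4 O^{2}$ ($V{\left(O \right)} = - 2 \left(11 O + \left(\left(O^{2} + O O\right) + 15\right)\right) = - 2 \left(11 O + \left(\left(O^{2} + O^{2}\right) + 15\right)\right) = - 2 \left(11 O + \left(2 O^{2} + 15\right)\right) = - 2 \left(11 O + \left(15 + 2 O^{2}\right)\right) = - 2 \left(15 + 2 O^{2} + 11 O\right) = -30 - 22 O - 4 O^{2}$)
$b = - \frac{79}{4}$ ($b = \left(159 - \left(118 + 64\right)\right) + \left(8 - \frac{19}{4}\right) = \left(159 - 182\right) + \left(8 - \frac{19}{4}\right) = \left(159 - 182\right) + \frac{13}{4} = -23 + \frac{13}{4} = - \frac{79}{4} \approx -19.75$)
$b^{2} = \left(- \frac{79}{4}\right)^{2} = \frac{6241}{16}$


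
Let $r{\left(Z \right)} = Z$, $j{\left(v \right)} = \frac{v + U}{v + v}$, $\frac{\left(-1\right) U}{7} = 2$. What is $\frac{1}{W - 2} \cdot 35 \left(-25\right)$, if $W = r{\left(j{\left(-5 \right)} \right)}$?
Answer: $8750$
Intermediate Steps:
$U = -14$ ($U = \left(-7\right) 2 = -14$)
$j{\left(v \right)} = \frac{-14 + v}{2 v}$ ($j{\left(v \right)} = \frac{v - 14}{v + v} = \frac{-14 + v}{2 v}$)
$W = \frac{19}{10}$ ($W = \frac{-14 - 5}{2 \left(-5\right)} = \frac{1}{2} \left(- \frac{1}{5}\right) \left(-19\right) = \frac{19}{10} \approx 1.9$)
$\frac{1}{W - 2} \cdot 35 \left(-25\right) = \frac{1}{\frac{19}{10} - 2} \cdot 35 \left(-25\right) = \frac{1}{- \frac{1}{10}} \cdot 35 \left(-25\right) = \left(-10\right) 35 \left(-25\right) = \left(-350\right) \left(-25\right) = 8750$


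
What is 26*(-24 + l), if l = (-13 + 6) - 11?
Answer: -1092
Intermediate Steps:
l = -18 (l = -7 - 11 = -18)
26*(-24 + l) = 26*(-24 - 18) = 26*(-42) = -1092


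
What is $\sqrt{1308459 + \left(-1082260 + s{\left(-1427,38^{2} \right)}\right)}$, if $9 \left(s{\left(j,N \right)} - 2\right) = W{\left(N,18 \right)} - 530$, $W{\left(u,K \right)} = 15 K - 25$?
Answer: $\frac{2 \sqrt{508881}}{3} \approx 475.57$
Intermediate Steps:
$W{\left(u,K \right)} = -25 + 15 K$
$s{\left(j,N \right)} = - \frac{89}{3}$ ($s{\left(j,N \right)} = 2 + \frac{\left(-25 + 15 \cdot 18\right) - 530}{9} = 2 + \frac{\left(-25 + 270\right) - 530}{9} = 2 + \frac{245 - 530}{9} = 2 + \frac{1}{9} \left(-285\right) = 2 - \frac{95}{3} = - \frac{89}{3}$)
$\sqrt{1308459 + \left(-1082260 + s{\left(-1427,38^{2} \right)}\right)} = \sqrt{1308459 - \frac{3246869}{3}} = \sqrt{\frac{678508}{3}} = \frac{2 \sqrt{508881}}{3}$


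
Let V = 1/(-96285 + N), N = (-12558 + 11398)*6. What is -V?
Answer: 1/103245 ≈ 9.6857e-6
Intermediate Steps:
N = -6960 (N = -1160*6 = -6960)
V = -1/103245 (V = 1/(-96285 - 6960) = 1/(-103245) = -1/103245 ≈ -9.6857e-6)
-V = -1*(-1/103245) = 1/103245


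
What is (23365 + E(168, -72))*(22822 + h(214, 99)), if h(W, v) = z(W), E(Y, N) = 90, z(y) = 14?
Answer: 535618380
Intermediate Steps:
h(W, v) = 14
(23365 + E(168, -72))*(22822 + h(214, 99)) = (23365 + 90)*(22822 + 14) = 23455*22836 = 535618380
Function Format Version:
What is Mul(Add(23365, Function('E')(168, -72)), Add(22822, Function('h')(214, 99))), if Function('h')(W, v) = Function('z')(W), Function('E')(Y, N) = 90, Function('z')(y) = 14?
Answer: 535618380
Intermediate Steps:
Function('h')(W, v) = 14
Mul(Add(23365, Function('E')(168, -72)), Add(22822, Function('h')(214, 99))) = Mul(Add(23365, 90), Add(22822, 14)) = Mul(23455, 22836) = 535618380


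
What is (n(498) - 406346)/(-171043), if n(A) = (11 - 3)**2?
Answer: 406282/171043 ≈ 2.3753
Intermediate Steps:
n(A) = 64 (n(A) = 8**2 = 64)
(n(498) - 406346)/(-171043) = (64 - 406346)/(-171043) = -406282*(-1/171043) = 406282/171043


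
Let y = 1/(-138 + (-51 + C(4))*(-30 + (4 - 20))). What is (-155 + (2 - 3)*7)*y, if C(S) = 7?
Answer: -81/943 ≈ -0.085896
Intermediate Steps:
y = 1/1886 (y = 1/(-138 + (-51 + 7)*(-30 + (4 - 20))) = 1/(-138 - 44*(-30 - 16)) = 1/(-138 - 44*(-46)) = 1/(-138 + 2024) = 1/1886 ≈ 0.00053022)
(-155 + (2 - 3)*7)*y = (-155 + (2 - 3)*7)*(1/1886) = (-155 - 1*7)*(1/1886) = (-155 - 7)*(1/1886) = -162*1/1886 = -81/943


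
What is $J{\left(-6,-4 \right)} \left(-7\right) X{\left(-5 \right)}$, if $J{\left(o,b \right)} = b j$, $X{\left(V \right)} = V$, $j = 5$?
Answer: $-700$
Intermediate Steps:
$J{\left(o,b \right)} = 5 b$ ($J{\left(o,b \right)} = b 5 = 5 b$)
$J{\left(-6,-4 \right)} \left(-7\right) X{\left(-5 \right)} = 5 \left(-4\right) \left(-7\right) \left(-5\right) = \left(-20\right) \left(-7\right) \left(-5\right) = 140 \left(-5\right) = -700$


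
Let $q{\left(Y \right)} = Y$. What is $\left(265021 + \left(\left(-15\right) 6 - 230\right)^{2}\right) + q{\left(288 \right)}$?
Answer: $367709$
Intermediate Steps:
$\left(265021 + \left(\left(-15\right) 6 - 230\right)^{2}\right) + q{\left(288 \right)} = \left(265021 + \left(\left(-15\right) 6 - 230\right)^{2}\right) + 288 = \left(265021 + \left(-90 - 230\right)^{2}\right) + 288 = \left(265021 + \left(-320\right)^{2}\right) + 288 = \left(265021 + 102400\right) + 288 = 367421 + 288 = 367709$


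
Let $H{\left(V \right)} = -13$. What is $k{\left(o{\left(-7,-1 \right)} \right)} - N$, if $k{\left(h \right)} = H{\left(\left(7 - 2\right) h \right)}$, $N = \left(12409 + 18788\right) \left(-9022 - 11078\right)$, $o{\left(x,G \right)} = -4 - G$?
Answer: $627059687$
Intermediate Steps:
$N = -627059700$ ($N = 31197 \left(-20100\right) = -627059700$)
$k{\left(h \right)} = -13$
$k{\left(o{\left(-7,-1 \right)} \right)} - N = -13 - -627059700 = -13 + 627059700 = 627059687$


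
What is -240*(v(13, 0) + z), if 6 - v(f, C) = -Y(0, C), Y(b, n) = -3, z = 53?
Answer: -13440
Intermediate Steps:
v(f, C) = 3 (v(f, C) = 6 - (-1)*(-3) = 6 - 1*3 = 6 - 3 = 3)
-240*(v(13, 0) + z) = -240*(3 + 53) = -240*56 = -13440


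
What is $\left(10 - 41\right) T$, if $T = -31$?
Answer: $961$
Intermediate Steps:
$\left(10 - 41\right) T = \left(10 - 41\right) \left(-31\right) = \left(-31\right) \left(-31\right) = 961$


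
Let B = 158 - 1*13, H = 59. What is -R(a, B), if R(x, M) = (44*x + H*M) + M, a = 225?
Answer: -18600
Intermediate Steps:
B = 145 (B = 158 - 13 = 145)
R(x, M) = 44*x + 60*M (R(x, M) = (44*x + 59*M) + M = 44*x + 60*M)
-R(a, B) = -(44*225 + 60*145) = -(9900 + 8700) = -1*18600 = -18600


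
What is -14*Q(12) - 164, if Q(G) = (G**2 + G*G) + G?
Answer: -4364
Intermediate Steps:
Q(G) = G + 2*G**2 (Q(G) = (G**2 + G**2) + G = 2*G**2 + G = G + 2*G**2)
-14*Q(12) - 164 = -168*(1 + 2*12) - 164 = -168*(1 + 24) - 164 = -168*25 - 164 = -14*300 - 164 = -4200 - 164 = -4364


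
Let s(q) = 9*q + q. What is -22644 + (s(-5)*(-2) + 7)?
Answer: -22537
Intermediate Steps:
s(q) = 10*q
-22644 + (s(-5)*(-2) + 7) = -22644 + ((10*(-5))*(-2) + 7) = -22644 + (-50*(-2) + 7) = -22644 + (100 + 7) = -22644 + 107 = -22537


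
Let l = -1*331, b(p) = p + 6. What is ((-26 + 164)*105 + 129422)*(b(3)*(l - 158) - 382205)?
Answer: -55637242672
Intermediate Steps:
b(p) = 6 + p
l = -331
((-26 + 164)*105 + 129422)*(b(3)*(l - 158) - 382205) = ((-26 + 164)*105 + 129422)*((6 + 3)*(-331 - 158) - 382205) = (138*105 + 129422)*(9*(-489) - 382205) = (14490 + 129422)*(-4401 - 382205) = 143912*(-386606) = -55637242672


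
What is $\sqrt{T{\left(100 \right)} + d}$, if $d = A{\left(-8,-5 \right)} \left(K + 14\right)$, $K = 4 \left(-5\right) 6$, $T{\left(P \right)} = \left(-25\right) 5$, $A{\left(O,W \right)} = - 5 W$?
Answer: $5 i \sqrt{111} \approx 52.678 i$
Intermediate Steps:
$T{\left(P \right)} = -125$
$K = -120$ ($K = \left(-20\right) 6 = -120$)
$d = -2650$ ($d = \left(-5\right) \left(-5\right) \left(-120 + 14\right) = 25 \left(-106\right) = -2650$)
$\sqrt{T{\left(100 \right)} + d} = \sqrt{-125 - 2650} = \sqrt{-2775} = 5 i \sqrt{111}$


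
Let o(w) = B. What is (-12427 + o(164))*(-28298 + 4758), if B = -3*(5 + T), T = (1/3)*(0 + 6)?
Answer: 293025920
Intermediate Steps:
T = 2 (T = (1*(⅓))*6 = (⅓)*6 = 2)
B = -21 (B = -3*(5 + 2) = -3*7 = -21)
o(w) = -21
(-12427 + o(164))*(-28298 + 4758) = (-12427 - 21)*(-28298 + 4758) = -12448*(-23540) = 293025920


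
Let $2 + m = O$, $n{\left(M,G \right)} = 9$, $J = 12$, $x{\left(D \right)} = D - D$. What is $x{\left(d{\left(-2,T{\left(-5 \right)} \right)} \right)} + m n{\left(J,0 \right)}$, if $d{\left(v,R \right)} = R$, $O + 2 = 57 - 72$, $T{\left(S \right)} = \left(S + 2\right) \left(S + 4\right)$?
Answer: $-171$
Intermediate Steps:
$T{\left(S \right)} = \left(2 + S\right) \left(4 + S\right)$
$O = -17$ ($O = -2 + \left(57 - 72\right) = -2 - 15 = -17$)
$x{\left(D \right)} = 0$
$m = -19$ ($m = -2 - 17 = -19$)
$x{\left(d{\left(-2,T{\left(-5 \right)} \right)} \right)} + m n{\left(J,0 \right)} = 0 - 171 = -171$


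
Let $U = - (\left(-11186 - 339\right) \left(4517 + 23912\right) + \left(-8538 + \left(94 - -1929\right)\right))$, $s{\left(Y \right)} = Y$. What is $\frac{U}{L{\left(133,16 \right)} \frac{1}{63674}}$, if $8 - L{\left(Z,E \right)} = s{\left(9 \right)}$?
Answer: $-20862833218760$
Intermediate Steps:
$L{\left(Z,E \right)} = -1$ ($L{\left(Z,E \right)} = 8 - 9 = -1$)
$U = 327650740$ ($U = - (\left(-11525\right) 28429 + \left(-8538 + \left(94 + 1929\right)\right)) = - (-327644225 + \left(-8538 + 2023\right)) = - (-327644225 - 6515) = \left(-1\right) \left(-327650740\right) = 327650740$)
$\frac{U}{L{\left(133,16 \right)} \frac{1}{63674}} = \frac{327650740}{\left(-1\right) \frac{1}{63674}} = \frac{327650740}{- \frac{1}{63674}} = 327650740 \left(-63674\right) = -20862833218760$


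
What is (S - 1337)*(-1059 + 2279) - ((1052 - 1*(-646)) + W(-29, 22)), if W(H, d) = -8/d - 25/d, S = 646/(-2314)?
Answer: -3779171781/2314 ≈ -1.6332e+6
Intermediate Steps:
S = -323/1157 (S = 646*(-1/2314) = -323/1157 ≈ -0.27917)
W(H, d) = -33/d
(S - 1337)*(-1059 + 2279) - ((1052 - 1*(-646)) + W(-29, 22)) = (-323/1157 - 1337)*(-1059 + 2279) - ((1052 - 1*(-646)) - 33/22) = -1547232/1157*1220 - ((1052 + 646) - 33*1/22) = -1887623040/1157 - (1698 - 3/2) = -1887623040/1157 - 1*3393/2 = -1887623040/1157 - 3393/2 = -3779171781/2314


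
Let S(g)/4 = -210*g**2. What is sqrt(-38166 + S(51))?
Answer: I*sqrt(2223006) ≈ 1491.0*I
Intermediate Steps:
S(g) = -840*g**2 (S(g) = 4*(-210*g**2) = -840*g**2)
sqrt(-38166 + S(51)) = sqrt(-38166 - 840*51**2) = sqrt(-38166 - 840*2601) = sqrt(-38166 - 2184840) = sqrt(-2223006) = I*sqrt(2223006)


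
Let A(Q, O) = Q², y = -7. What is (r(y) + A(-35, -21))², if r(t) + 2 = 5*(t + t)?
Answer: 1329409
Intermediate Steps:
r(t) = -2 + 10*t (r(t) = -2 + 5*(t + t) = -2 + 5*(2*t) = -2 + 10*t)
(r(y) + A(-35, -21))² = ((-2 + 10*(-7)) + (-35)²)² = ((-2 - 70) + 1225)² = (-72 + 1225)² = 1153² = 1329409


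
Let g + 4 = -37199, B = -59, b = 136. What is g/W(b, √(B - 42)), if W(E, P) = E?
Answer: -37203/136 ≈ -273.55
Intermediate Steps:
g = -37203 (g = -4 - 37199 = -37203)
g/W(b, √(B - 42)) = -37203/136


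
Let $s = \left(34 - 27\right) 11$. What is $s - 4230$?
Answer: $-4153$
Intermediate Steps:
$s = 77$ ($s = 7 \cdot 11 = 77$)
$s - 4230 = 77 - 4230 = -4153$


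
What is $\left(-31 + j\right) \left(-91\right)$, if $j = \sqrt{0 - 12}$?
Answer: $2821 - 182 i \sqrt{3} \approx 2821.0 - 315.23 i$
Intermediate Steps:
$j = 2 i \sqrt{3}$ ($j = \sqrt{-12} = 2 i \sqrt{3} \approx 3.4641 i$)
$\left(-31 + j\right) \left(-91\right) = \left(-31 + 2 i \sqrt{3}\right) \left(-91\right) = 2821 - 182 i \sqrt{3}$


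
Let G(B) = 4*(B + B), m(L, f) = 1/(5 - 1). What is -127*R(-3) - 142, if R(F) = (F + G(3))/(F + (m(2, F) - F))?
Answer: -10810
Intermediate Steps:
m(L, f) = ¼ (m(L, f) = 1/4 = ¼)
G(B) = 8*B (G(B) = 4*(2*B) = 8*B)
R(F) = 96 + 4*F (R(F) = (F + 8*3)/(F + (¼ - F)) = (F + 24)/(¼) = (24 + F)*4 = 96 + 4*F)
-127*R(-3) - 142 = -127*(96 + 4*(-3)) - 142 = -127*(96 - 12) - 142 = -127*84 - 142 = -10668 - 142 = -10810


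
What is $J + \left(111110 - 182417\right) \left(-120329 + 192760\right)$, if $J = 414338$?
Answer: $-5164422979$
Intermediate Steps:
$J + \left(111110 - 182417\right) \left(-120329 + 192760\right) = 414338 + \left(111110 - 182417\right) \left(-120329 + 192760\right) = 414338 - 5164837317 = -5164422979$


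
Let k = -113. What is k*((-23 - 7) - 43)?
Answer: 8249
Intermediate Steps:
k*((-23 - 7) - 43) = -113*((-23 - 7) - 43) = -113*(-30 - 43) = -113*(-73) = 8249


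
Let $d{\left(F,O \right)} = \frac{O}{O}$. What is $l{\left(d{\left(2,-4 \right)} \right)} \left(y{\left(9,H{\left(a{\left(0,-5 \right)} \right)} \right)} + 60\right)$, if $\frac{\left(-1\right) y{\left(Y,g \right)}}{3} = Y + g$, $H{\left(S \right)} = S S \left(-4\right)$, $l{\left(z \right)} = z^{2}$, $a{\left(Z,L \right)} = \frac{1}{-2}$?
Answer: $36$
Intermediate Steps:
$d{\left(F,O \right)} = 1$
$a{\left(Z,L \right)} = - \frac{1}{2}$
$H{\left(S \right)} = - 4 S^{2}$ ($H{\left(S \right)} = S^{2} \left(-4\right) = - 4 S^{2}$)
$y{\left(Y,g \right)} = - 3 Y - 3 g$ ($y{\left(Y,g \right)} = - 3 \left(Y + g\right) = - 3 Y - 3 g$)
$l{\left(d{\left(2,-4 \right)} \right)} \left(y{\left(9,H{\left(a{\left(0,-5 \right)} \right)} \right)} + 60\right) = 1^{2} \left(\left(\left(-3\right) 9 - 3 \left(- 4 \left(- \frac{1}{2}\right)^{2}\right)\right) + 60\right) = 1 \left(\left(-27 - 3 \left(\left(-4\right) \frac{1}{4}\right)\right) + 60\right) = 1 \left(\left(-27 - -3\right) + 60\right) = 1 \left(\left(-27 + 3\right) + 60\right) = 1 \left(-24 + 60\right) = 1 \cdot 36 = 36$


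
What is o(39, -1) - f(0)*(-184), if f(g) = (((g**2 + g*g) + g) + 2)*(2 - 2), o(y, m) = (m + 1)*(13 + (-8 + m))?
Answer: 0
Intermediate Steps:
o(y, m) = (1 + m)*(5 + m)
f(g) = 0 (f(g) = (((g**2 + g**2) + g) + 2)*0 = ((2*g**2 + g) + 2)*0 = ((g + 2*g**2) + 2)*0 = (2 + g + 2*g**2)*0 = 0)
o(39, -1) - f(0)*(-184) = (5 + (-1)**2 + 6*(-1)) - 0*(-184) = (5 + 1 - 6) - 1*0 = 0 + 0 = 0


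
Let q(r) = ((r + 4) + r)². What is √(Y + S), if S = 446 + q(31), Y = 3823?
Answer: 5*√345 ≈ 92.871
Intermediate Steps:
q(r) = (4 + 2*r)² (q(r) = ((4 + r) + r)² = (4 + 2*r)²)
S = 4802 (S = 446 + 4*(2 + 31)² = 446 + 4*33² = 446 + 4*1089 = 446 + 4356 = 4802)
√(Y + S) = √(3823 + 4802) = √8625 = 5*√345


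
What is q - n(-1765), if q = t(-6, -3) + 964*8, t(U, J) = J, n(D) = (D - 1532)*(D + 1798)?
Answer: 116510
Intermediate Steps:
n(D) = (-1532 + D)*(1798 + D)
q = 7709 (q = -3 + 964*8 = -3 + 7712 = 7709)
q - n(-1765) = 7709 - (-2754536 + (-1765)² + 266*(-1765)) = 7709 - (-2754536 + 3115225 - 469490) = 7709 - 1*(-108801) = 7709 + 108801 = 116510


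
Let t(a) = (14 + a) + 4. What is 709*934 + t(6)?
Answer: 662230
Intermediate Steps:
t(a) = 18 + a
709*934 + t(6) = 709*934 + (18 + 6) = 662206 + 24 = 662230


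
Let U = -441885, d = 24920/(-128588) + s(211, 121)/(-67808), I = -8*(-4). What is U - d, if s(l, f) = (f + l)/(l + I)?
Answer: -58516283661277439/132424294392 ≈ -4.4189e+5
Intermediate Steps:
I = 32
s(l, f) = (f + l)/(32 + l) (s(l, f) = (f + l)/(l + 32) = (f + l)/(32 + l))
d = -25666131481/132424294392 (d = 24920/(-128588) + ((121 + 211)/(32 + 211))/(-67808) = 24920*(-1/128588) + (332/243)*(-1/67808) = -6230/32147 + ((1/243)*332)*(-1/67808) = -6230/32147 + (332/243)*(-1/67808) = -6230/32147 - 83/4119336 = -25666131481/132424294392 ≈ -0.19382)
U - d = -441885 - 1*(-25666131481/132424294392) = -441885 + 25666131481/132424294392 = -58516283661277439/132424294392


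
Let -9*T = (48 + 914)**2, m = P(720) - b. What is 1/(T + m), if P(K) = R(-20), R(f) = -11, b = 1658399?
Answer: -9/15851134 ≈ -5.6778e-7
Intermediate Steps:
P(K) = -11
m = -1658410 (m = -11 - 1*1658399 = -11 - 1658399 = -1658410)
T = -925444/9 (T = -(48 + 914)**2/9 = -1/9*962**2 = -1/9*925444 = -925444/9 ≈ -1.0283e+5)
1/(T + m) = 1/(-925444/9 - 1658410) = 1/(-15851134/9) = -9/15851134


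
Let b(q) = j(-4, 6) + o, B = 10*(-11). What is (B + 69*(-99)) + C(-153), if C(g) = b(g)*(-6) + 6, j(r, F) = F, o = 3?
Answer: -6989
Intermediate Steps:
B = -110
b(q) = 9 (b(q) = 6 + 3 = 9)
C(g) = -48 (C(g) = 9*(-6) + 6 = -54 + 6 = -48)
(B + 69*(-99)) + C(-153) = (-110 + 69*(-99)) - 48 = (-110 - 6831) - 48 = -6941 - 48 = -6989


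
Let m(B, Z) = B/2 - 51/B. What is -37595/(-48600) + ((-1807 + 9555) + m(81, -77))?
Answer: 75705619/9720 ≈ 7788.6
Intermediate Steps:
m(B, Z) = B/2 - 51/B (m(B, Z) = B*(½) - 51/B = B/2 - 51/B)
-37595/(-48600) + ((-1807 + 9555) + m(81, -77)) = -37595/(-48600) + ((-1807 + 9555) + ((½)*81 - 51/81)) = -37595*(-1/48600) + (7748 + (81/2 - 51*1/81)) = 7519/9720 + (7748 + (81/2 - 17/27)) = 7519/9720 + (7748 + 2153/54) = 7519/9720 + 420545/54 = 75705619/9720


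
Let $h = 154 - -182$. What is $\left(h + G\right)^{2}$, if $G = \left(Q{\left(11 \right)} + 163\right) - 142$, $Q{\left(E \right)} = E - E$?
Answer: $127449$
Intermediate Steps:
$Q{\left(E \right)} = 0$
$h = 336$ ($h = 154 + 182 = 336$)
$G = 21$ ($G = \left(0 + 163\right) - 142 = 163 - 142 = 21$)
$\left(h + G\right)^{2} = \left(336 + 21\right)^{2} = 357^{2} = 127449$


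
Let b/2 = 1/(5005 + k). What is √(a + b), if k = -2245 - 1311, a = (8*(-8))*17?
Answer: I*√253818110/483 ≈ 32.985*I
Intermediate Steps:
a = -1088 (a = -64*17 = -1088)
k = -3556
b = 2/1449 (b = 2/(5005 - 3556) = 2/1449 ≈ 0.0013803)
√(a + b) = √(-1088 + 2/1449) = √(-1576510/1449) = I*√253818110/483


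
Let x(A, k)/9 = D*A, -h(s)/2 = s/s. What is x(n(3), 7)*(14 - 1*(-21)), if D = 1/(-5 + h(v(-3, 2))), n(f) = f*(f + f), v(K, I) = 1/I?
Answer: -810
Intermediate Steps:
h(s) = -2 (h(s) = -2*s/s = -2*1 = -2)
n(f) = 2*f² (n(f) = f*(2*f) = 2*f²)
D = -⅐ (D = 1/(-5 - 2) = 1/(-7) = -⅐ ≈ -0.14286)
x(A, k) = -9*A/7 (x(A, k) = 9*(-A/7) = -9*A/7)
x(n(3), 7)*(14 - 1*(-21)) = (-18*3²/7)*(14 - 1*(-21)) = (-18*9/7)*(14 + 21) = -9/7*18*35 = -162/7*35 = -810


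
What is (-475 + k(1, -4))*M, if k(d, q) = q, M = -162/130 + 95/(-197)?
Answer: 10601228/12805 ≈ 827.90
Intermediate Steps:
M = -22132/12805 (M = -162*1/130 + 95*(-1/197) = -81/65 - 95/197 = -22132/12805 ≈ -1.7284)
(-475 + k(1, -4))*M = (-475 - 4)*(-22132/12805) = -479*(-22132/12805) = 10601228/12805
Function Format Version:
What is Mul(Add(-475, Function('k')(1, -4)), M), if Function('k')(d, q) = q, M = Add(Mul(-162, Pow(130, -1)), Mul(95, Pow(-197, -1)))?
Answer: Rational(10601228, 12805) ≈ 827.90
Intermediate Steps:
M = Rational(-22132, 12805) (M = Add(Mul(-162, Rational(1, 130)), Mul(95, Rational(-1, 197))) = Add(Rational(-81, 65), Rational(-95, 197)) = Rational(-22132, 12805) ≈ -1.7284)
Mul(Add(-475, Function('k')(1, -4)), M) = Mul(Add(-475, -4), Rational(-22132, 12805)) = Mul(-479, Rational(-22132, 12805)) = Rational(10601228, 12805)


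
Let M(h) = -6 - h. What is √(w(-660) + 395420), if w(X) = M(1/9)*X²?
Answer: 2*I*√566645 ≈ 1505.5*I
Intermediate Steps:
w(X) = -55*X²/9 (w(X) = (-6 - 1/9)*X² = (-6 - 1*⅑)*X² = (-6 - ⅑)*X² = -55*X²/9)
√(w(-660) + 395420) = √(-55/9*(-660)² + 395420) = √(-55/9*435600 + 395420) = √(-2662000 + 395420) = √(-2266580) = 2*I*√566645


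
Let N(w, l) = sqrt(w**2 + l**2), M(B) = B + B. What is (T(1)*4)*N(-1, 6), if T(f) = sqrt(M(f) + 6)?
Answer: 8*sqrt(74) ≈ 68.819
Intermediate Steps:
M(B) = 2*B
N(w, l) = sqrt(l**2 + w**2)
T(f) = sqrt(6 + 2*f) (T(f) = sqrt(2*f + 6) = sqrt(6 + 2*f))
(T(1)*4)*N(-1, 6) = (sqrt(6 + 2*1)*4)*sqrt(6**2 + (-1)**2) = (sqrt(6 + 2)*4)*sqrt(36 + 1) = (sqrt(8)*4)*sqrt(37) = ((2*sqrt(2))*4)*sqrt(37) = (8*sqrt(2))*sqrt(37) = 8*sqrt(74)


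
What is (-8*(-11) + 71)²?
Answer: 25281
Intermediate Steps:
(-8*(-11) + 71)² = (88 + 71)² = 159² = 25281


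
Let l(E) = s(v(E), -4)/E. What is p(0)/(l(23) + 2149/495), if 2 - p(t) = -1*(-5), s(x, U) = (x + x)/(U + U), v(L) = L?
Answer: -5940/8101 ≈ -0.73324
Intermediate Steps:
s(x, U) = x/U (s(x, U) = (2*x)/((2*U)) = (2*x)*(1/(2*U)) = x/U)
p(t) = -3 (p(t) = 2 - (-1)*(-5) = 2 - 1*5 = 2 - 5 = -3)
l(E) = -1/4 (l(E) = (E/(-4))/E = (E*(-1/4))/E = (-E/4)/E = -1/4)
p(0)/(l(23) + 2149/495) = -3/(-1/4 + 2149/495) = -3/(8101/1980) = (1980/8101)*(-3) = -5940/8101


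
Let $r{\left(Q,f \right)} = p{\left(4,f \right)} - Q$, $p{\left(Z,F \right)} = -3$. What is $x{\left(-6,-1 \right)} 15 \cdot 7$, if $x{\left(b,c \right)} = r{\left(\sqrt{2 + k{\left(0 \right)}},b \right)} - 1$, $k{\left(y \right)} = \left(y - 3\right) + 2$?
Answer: $-525$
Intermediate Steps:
$k{\left(y \right)} = -1 + y$ ($k{\left(y \right)} = \left(-3 + y\right) + 2 = -1 + y$)
$r{\left(Q,f \right)} = -3 - Q$
$x{\left(b,c \right)} = -5$ ($x{\left(b,c \right)} = \left(-3 - \sqrt{2 + \left(-1 + 0\right)}\right) - 1 = \left(-3 - \sqrt{2 - 1}\right) - 1 = \left(-3 - \sqrt{1}\right) - 1 = \left(-3 - 1\right) - 1 = -4 - 1 = -5$)
$x{\left(-6,-1 \right)} 15 \cdot 7 = \left(-5\right) 15 \cdot 7 = \left(-75\right) 7 = -525$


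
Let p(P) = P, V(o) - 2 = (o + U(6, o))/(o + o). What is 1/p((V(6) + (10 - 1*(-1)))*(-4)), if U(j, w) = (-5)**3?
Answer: -3/37 ≈ -0.081081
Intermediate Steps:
U(j, w) = -125
V(o) = 2 + (-125 + o)/(2*o) (V(o) = 2 + (o - 125)/(o + o) = 2 + (-125 + o)/((2*o)) = 2 + (-125 + o)*(1/(2*o)) = 2 + (-125 + o)/(2*o))
1/p((V(6) + (10 - 1*(-1)))*(-4)) = 1/(((5/2)*(-25 + 6)/6 + (10 - 1*(-1)))*(-4)) = 1/(((5/2)*(1/6)*(-19) + (10 + 1))*(-4)) = 1/((-95/12 + 11)*(-4)) = 1/((37/12)*(-4)) = 1/(-37/3) = -3/37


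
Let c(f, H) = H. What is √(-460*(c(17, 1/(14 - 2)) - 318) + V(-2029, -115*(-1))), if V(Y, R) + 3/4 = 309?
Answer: √5275797/6 ≈ 382.82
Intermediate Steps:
V(Y, R) = 1233/4 (V(Y, R) = -¾ + 309 = 1233/4)
√(-460*(c(17, 1/(14 - 2)) - 318) + V(-2029, -115*(-1))) = √(-460*(1/(14 - 2) - 318) + 1233/4) = √(-460*(1/12 - 318) + 1233/4) = √(-460*(-3815/12) + 1233/4) = √(438725/3 + 1233/4) = √(1758599/12) = √5275797/6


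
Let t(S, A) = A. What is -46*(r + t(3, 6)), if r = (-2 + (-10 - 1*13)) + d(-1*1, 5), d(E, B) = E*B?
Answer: 1104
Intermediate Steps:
d(E, B) = B*E
r = -30 (r = (-2 + (-10 - 1*13)) + 5*(-1*1) = (-2 + (-10 - 13)) + 5*(-1) = (-2 - 23) - 5 = -25 - 5 = -30)
-46*(r + t(3, 6)) = -46*(-30 + 6) = -46*(-24) = 1104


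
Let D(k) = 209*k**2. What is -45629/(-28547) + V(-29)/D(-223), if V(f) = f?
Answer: 474237841206/296699276467 ≈ 1.5984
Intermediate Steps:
-45629/(-28547) + V(-29)/D(-223) = -45629/(-28547) - 29/(209*(-223)**2) = -45629*(-1/28547) - 29/(209*49729) = 45629/28547 - 29/10393361 = 474237841206/296699276467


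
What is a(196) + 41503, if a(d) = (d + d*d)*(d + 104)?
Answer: 11625103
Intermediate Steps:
a(d) = (104 + d)*(d + d**2) (a(d) = (d + d**2)*(104 + d) = (104 + d)*(d + d**2))
a(196) + 41503 = 196*(104 + 196**2 + 105*196) + 41503 = 196*(104 + 38416 + 20580) + 41503 = 196*59100 + 41503 = 11583600 + 41503 = 11625103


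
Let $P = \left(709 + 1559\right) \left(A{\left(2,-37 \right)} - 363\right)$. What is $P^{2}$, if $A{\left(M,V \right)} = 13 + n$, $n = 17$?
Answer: $570393499536$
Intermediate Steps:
$A{\left(M,V \right)} = 30$ ($A{\left(M,V \right)} = 13 + 17 = 30$)
$P = -755244$ ($P = \left(709 + 1559\right) \left(30 - 363\right) = 2268 \left(-333\right) = -755244$)
$P^{2} = \left(-755244\right)^{2} = 570393499536$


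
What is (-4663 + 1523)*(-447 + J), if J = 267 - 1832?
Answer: 6317680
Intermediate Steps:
J = -1565
(-4663 + 1523)*(-447 + J) = (-4663 + 1523)*(-447 - 1565) = -3140*(-2012) = 6317680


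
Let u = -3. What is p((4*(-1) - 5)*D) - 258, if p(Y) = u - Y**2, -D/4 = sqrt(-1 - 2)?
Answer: 3627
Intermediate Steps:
D = -4*I*sqrt(3) (D = -4*sqrt(-1 - 2) = -4*I*sqrt(3) ≈ -6.9282*I)
p(Y) = -3 - Y**2
p((4*(-1) - 5)*D) - 258 = (-3 - ((4*(-1) - 5)*(-4*I*sqrt(3)))**2) - 258 = (-3 - ((-4 - 5)*(-4*I*sqrt(3)))**2) - 258 = (-3 - (-(-36)*I*sqrt(3))**2) - 258 = (-3 - (36*I*sqrt(3))**2) - 258 = (-3 - 1*(-3888)) - 258 = (-3 + 3888) - 258 = 3885 - 258 = 3627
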